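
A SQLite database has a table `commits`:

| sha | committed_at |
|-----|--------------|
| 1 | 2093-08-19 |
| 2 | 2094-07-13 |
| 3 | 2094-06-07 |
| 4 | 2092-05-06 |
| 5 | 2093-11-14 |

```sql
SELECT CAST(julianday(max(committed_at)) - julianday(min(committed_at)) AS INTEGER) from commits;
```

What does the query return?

798

MIN = 2092-05-06, MAX = 2094-07-13.
25 days remain in May 2092 after the 6th (31 − 6).
Full months from June 2092 through June 2094 contribute their day counts.
Then 13 days into July 2094.
Total: 25 + 30 + 31 + 31 + 30 + 31 + 30 + 31 + 31 + 28 + 31 + 30 + 31 + 30 + 31 + 31 + 30 + 31 + 30 + 31 + 31 + 28 + 31 + 30 + 31 + 30 + 13 = 798.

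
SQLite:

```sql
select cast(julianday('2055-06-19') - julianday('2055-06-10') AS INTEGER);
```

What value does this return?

9

Both dates are in June 2055: 19 − 10 = 9.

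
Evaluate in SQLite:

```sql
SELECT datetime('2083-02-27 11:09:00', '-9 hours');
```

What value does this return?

-9 hours from 2083-02-27 11:09:00 is 2083-02-27 02:09:00.

2083-02-27 02:09:00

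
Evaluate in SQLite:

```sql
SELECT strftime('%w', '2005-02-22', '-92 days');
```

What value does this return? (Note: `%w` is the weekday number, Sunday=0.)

First apply '-92 days': 2005-02-22 → 2004-11-22.
2004-11-22 is a Monday; with Sunday=0 that is 1.

1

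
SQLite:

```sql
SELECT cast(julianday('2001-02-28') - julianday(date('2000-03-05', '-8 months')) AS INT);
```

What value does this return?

Adding -8 months to 2000-03-05 gives 1999-07-05.
26 days remain in July 1999 after the 5th (31 − 5).
Full months from August 1999 through January 2001 contribute their day counts.
Then 28 days into February 2001.
Total: 26 + 31 + 30 + 31 + 30 + 31 + 31 + 29 + 31 + 30 + 31 + 30 + 31 + 31 + 30 + 31 + 30 + 31 + 31 + 28 = 604.

604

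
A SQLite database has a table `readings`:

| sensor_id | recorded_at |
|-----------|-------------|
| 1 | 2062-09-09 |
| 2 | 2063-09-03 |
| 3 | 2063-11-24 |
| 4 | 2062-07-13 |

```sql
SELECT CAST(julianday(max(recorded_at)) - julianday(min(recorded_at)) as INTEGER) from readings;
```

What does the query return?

MIN = 2062-07-13, MAX = 2063-11-24.
18 days remain in July 2062 after the 13th (31 − 13).
Full months from August 2062 through October 2063 contribute their day counts.
Then 24 days into November 2063.
Total: 18 + 31 + 30 + 31 + 30 + 31 + 31 + 28 + 31 + 30 + 31 + 30 + 31 + 31 + 30 + 31 + 24 = 499.

499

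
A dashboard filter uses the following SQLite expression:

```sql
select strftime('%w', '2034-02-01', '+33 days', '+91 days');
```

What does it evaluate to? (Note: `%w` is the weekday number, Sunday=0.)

1

First apply '+33 days', '+91 days': 2034-02-01 → 2034-06-05.
2034-06-05 is a Monday; with Sunday=0 that is 1.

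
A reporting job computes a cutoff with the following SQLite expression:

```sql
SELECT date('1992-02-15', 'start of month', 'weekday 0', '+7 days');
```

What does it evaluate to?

`start of month` rewinds 1992-02-15 to 1992-02-01.
`weekday 0` advances to the next Sunday; 1992-02-01 is a Saturday, so it moves forward to 1992-02-02.
Advancing 7 more days within February lands on 1992-02-09.

1992-02-09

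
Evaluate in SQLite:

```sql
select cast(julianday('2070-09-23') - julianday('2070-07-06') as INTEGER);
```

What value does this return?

25 days remain in July 2070 after the 6th (31 − 6).
August 2070: 31 days.
Then 23 days into September 2070.
Total: 25 + 31 + 23 = 79.

79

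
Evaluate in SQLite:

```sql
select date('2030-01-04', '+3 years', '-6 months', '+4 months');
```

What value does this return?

Adding +3 years to 2030-01-04 gives 2033-01-04.
Adding -6 months to 2033-01-04 gives 2032-07-04.
Adding +4 months to 2032-07-04 gives 2032-11-04.

2032-11-04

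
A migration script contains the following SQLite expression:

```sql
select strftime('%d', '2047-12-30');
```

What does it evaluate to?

30

`%d` extracts the 2-digit day of month: 30.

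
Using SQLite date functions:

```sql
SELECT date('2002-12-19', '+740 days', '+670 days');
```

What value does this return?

Applying '+740 days' to 2002-12-19: counting 740 days forward gives 2004-12-28.
Applying '+670 days' to 2004-12-28: counting 670 days forward gives 2006-10-29.

2006-10-29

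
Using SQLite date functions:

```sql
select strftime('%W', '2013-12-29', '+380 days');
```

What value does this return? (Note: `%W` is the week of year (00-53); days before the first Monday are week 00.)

First apply '+380 days': 2013-12-29 → 2015-01-13.
2015-01-13 is a Tuesday. SQLite's %W counts Mondays since the year started; the result is 02.

02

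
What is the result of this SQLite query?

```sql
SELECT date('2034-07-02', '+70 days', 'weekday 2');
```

2034-09-12

Applying '+70 days' to 2034-07-02: counting 70 days forward gives 2034-09-10.
`weekday 2` advances to the next Tuesday; 2034-09-10 is a Sunday, so it moves forward to 2034-09-12.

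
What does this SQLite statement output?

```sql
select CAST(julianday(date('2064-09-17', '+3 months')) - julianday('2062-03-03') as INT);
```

Adding +3 months to 2064-09-17 gives 2064-12-17.
28 days remain in March 2062 after the 3rd (31 − 3).
Full months from April 2062 through November 2064 contribute their day counts.
Then 17 days into December 2064.
Total: 28 + 30 + 31 + 30 + 31 + 31 + 30 + 31 + 30 + 31 + 31 + 28 + 31 + 30 + 31 + 30 + 31 + 31 + 30 + 31 + 30 + 31 + 31 + 29 + 31 + 30 + 31 + 30 + 31 + 31 + 30 + 31 + 30 + 17 = 1020.

1020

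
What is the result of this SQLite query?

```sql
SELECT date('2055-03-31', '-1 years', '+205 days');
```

Adding -1 year to 2055-03-31 gives 2054-03-31.
Applying '+205 days' to 2054-03-31: counting 205 days forward gives 2054-10-22.

2054-10-22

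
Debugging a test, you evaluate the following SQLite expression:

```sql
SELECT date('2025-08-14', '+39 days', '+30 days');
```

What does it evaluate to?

August 2025 has 31 days; 17 remain after the 14th, so 18 days reach 2025-09-01.
Advancing 21 more days within September lands on 2025-09-22.
September 2025 has 30 days; 8 remain after the 22nd, so 9 days reach 2025-10-01.
Advancing 21 more days within October lands on 2025-10-22.

2025-10-22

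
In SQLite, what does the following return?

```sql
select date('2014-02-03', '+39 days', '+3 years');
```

February 2014 has 28 days; 25 remain after the 3rd, so 26 days reach 2014-03-01.
Advancing 13 more days within March lands on 2014-03-14.
Adding +3 years to 2014-03-14 gives 2017-03-14.

2017-03-14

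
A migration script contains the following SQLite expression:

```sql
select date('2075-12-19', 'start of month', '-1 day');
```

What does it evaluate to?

2075-11-30

`start of month` rewinds 2075-12-19 to 2075-12-01.
Going back 1 day from 2075-12-01 reaches 2075-11-30 (last day of November, 30 days).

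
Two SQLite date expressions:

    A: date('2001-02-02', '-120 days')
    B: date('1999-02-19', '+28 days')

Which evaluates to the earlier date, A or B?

B

A = 2000-10-05.
B = 1999-03-19.
B is earlier.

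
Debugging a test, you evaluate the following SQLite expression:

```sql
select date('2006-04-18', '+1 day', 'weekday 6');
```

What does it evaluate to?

2006-04-22

Advancing 1 more day within April lands on 2006-04-19.
`weekday 6` advances to the next Saturday; 2006-04-19 is a Wednesday, so it moves forward to 2006-04-22.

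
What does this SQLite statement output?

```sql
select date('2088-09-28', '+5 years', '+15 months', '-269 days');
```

2094-04-03

Adding +5 years to 2088-09-28 gives 2093-09-28.
Adding +15 months to 2093-09-28 gives 2094-12-28.
Applying '-269 days' to 2094-12-28: counting 269 days back gives 2094-04-03.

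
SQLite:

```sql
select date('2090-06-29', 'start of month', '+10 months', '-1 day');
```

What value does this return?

`start of month` rewinds 2090-06-29 to 2090-06-01.
Adding +10 months to 2090-06-01 gives 2091-04-01.
Going back 1 day from 2091-04-01 reaches 2091-03-31 (last day of March, 31 days).

2091-03-31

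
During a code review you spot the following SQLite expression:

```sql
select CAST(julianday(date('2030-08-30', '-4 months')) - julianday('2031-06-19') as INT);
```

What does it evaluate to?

Adding -4 months to 2030-08-30 gives 2030-04-30.
0 days remain in April 2030 after the 30th (30 − 30).
Full months from May 2030 through May 2031 contribute their day counts.
Then 19 days into June 2031.
Total: 0 + 31 + 30 + 31 + 31 + 30 + 31 + 30 + 31 + 31 + 28 + 31 + 30 + 31 + 19 = 415.
The subtraction is earlier − later, so the result is −415 → -415.

-415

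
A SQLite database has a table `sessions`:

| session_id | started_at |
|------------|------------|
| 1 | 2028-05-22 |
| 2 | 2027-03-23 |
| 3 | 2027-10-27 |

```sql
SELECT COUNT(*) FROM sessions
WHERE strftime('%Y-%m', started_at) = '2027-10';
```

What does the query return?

Rows with year-month 2027-10: 2027-10-27 → 1.

1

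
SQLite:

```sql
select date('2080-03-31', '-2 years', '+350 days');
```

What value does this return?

Adding -2 years to 2080-03-31 gives 2078-03-31.
Applying '+350 days' to 2078-03-31: counting 350 days forward gives 2079-03-16.

2079-03-16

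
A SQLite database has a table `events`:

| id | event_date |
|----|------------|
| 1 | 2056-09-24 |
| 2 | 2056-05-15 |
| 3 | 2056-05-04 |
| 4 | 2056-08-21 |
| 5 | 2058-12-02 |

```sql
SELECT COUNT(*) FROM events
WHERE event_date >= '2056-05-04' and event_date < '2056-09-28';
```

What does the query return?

Rows in [2056-05-04, 2056-09-28): 2056-09-24, 2056-05-15, 2056-05-04, 2056-08-21 → 4 rows.

4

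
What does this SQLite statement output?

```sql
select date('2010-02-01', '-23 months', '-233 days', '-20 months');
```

2005-11-12

Adding -23 months to 2010-02-01 gives 2008-03-01.
Applying '-233 days' to 2008-03-01: counting 233 days back gives 2007-07-12.
Adding -20 months to 2007-07-12 gives 2005-11-12.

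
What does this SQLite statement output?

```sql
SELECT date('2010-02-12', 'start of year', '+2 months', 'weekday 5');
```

`start of year` rewinds 2010-02-12 to 2010-01-01.
Adding +2 months to 2010-01-01 gives 2010-03-01.
`weekday 5` advances to the next Friday; 2010-03-01 is a Monday, so it moves forward to 2010-03-05.

2010-03-05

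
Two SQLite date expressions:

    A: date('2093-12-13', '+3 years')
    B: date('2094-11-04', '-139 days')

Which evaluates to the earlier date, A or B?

A = 2096-12-13.
B = 2094-06-18.
B is earlier.

B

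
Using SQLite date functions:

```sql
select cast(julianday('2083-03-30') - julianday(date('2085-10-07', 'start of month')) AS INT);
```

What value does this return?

`start of month` rewinds 2085-10-07 to 2085-10-01.
1 day remains in March 2083 after the 30th (31 − 30).
Full months from April 2083 through September 2085 contribute their day counts.
Then 1 day into October 2085.
Total: 1 + 30 + 31 + 30 + 31 + 31 + 30 + 31 + 30 + 31 + 31 + 29 + 31 + 30 + 31 + 30 + 31 + 31 + 30 + 31 + 30 + 31 + 31 + 28 + 31 + 30 + 31 + 30 + 31 + 31 + 30 + 1 = 916.
The subtraction is earlier − later, so the result is −916 → -916.

-916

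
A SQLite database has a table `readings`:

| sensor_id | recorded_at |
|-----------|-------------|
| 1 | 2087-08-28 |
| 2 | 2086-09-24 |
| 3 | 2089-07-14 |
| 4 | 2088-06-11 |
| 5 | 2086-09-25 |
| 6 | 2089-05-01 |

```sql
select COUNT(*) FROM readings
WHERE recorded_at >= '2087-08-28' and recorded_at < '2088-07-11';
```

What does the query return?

2

Rows in [2087-08-28, 2088-07-11): 2087-08-28, 2088-06-11 → 2 rows.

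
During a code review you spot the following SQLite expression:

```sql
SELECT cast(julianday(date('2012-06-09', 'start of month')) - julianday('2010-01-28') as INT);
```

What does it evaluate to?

`start of month` rewinds 2012-06-09 to 2012-06-01.
3 days remain in January 2010 after the 28th (31 − 28).
Full months from February 2010 through May 2012 contribute their day counts.
Then 1 day into June 2012.
Total: 3 + 28 + 31 + 30 + 31 + 30 + 31 + 31 + 30 + 31 + 30 + 31 + 31 + 28 + 31 + 30 + 31 + 30 + 31 + 31 + 30 + 31 + 30 + 31 + 31 + 29 + 31 + 30 + 31 + 1 = 855.

855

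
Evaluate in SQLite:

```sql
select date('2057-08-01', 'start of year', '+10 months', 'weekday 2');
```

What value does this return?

2057-11-06

`start of year` rewinds 2057-08-01 to 2057-01-01.
Adding +10 months to 2057-01-01 gives 2057-11-01.
`weekday 2` advances to the next Tuesday; 2057-11-01 is a Thursday, so it moves forward to 2057-11-06.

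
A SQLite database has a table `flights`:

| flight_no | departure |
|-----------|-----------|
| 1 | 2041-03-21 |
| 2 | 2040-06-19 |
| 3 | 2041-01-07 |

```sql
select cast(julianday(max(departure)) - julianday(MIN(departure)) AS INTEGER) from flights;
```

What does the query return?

MIN = 2040-06-19, MAX = 2041-03-21.
11 days remain in June 2040 after the 19th (30 − 19).
Full months from July 2040 through February 2041 contribute their day counts.
Then 21 days into March 2041.
Total: 11 + 31 + 31 + 30 + 31 + 30 + 31 + 31 + 28 + 21 = 275.

275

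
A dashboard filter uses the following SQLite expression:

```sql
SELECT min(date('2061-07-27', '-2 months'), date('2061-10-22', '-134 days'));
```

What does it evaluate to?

2061-05-27

date('2061-07-27', '-2 months') → 2061-05-27.
date('2061-10-22', '-134 days') → 2061-06-10.
Earlier of the two is 2061-05-27.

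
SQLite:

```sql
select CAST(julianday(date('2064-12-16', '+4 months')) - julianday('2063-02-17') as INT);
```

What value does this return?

Adding +4 months to 2064-12-16 gives 2065-04-16.
11 days remain in February 2063 after the 17th (28 − 17).
Full months from March 2063 through March 2065 contribute their day counts.
Then 16 days into April 2065.
Total: 11 + 31 + 30 + 31 + 30 + 31 + 31 + 30 + 31 + 30 + 31 + 31 + 29 + 31 + 30 + 31 + 30 + 31 + 31 + 30 + 31 + 30 + 31 + 31 + 28 + 31 + 16 = 789.

789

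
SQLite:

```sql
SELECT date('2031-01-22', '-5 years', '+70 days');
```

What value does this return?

2026-04-02

Adding -5 years to 2031-01-22 gives 2026-01-22.
Applying '+70 days' to 2026-01-22: counting 70 days forward gives 2026-04-02.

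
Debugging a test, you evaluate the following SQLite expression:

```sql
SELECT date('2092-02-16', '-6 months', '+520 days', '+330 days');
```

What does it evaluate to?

Adding -6 months to 2092-02-16 gives 2091-08-16.
Applying '+520 days' to 2091-08-16: counting 520 days forward gives 2093-01-17.
Applying '+330 days' to 2093-01-17: counting 330 days forward gives 2093-12-13.

2093-12-13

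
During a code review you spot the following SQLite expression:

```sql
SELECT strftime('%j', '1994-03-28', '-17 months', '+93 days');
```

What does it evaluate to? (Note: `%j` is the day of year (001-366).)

029

First apply '-17 months', '+93 days': 1994-03-28 → 1993-01-29.
Day-of-year for 1993-01-29: days since 1993-01-01 inclusive = 29, zero-padded to 029.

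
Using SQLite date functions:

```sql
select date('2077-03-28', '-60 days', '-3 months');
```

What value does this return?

2076-10-27

Applying '-60 days' to 2077-03-28: counting 60 days back gives 2077-01-27.
Adding -3 months to 2077-01-27 gives 2076-10-27.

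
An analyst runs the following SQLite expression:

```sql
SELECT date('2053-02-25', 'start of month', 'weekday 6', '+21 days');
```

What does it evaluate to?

2053-02-22

`start of month` rewinds 2053-02-25 to 2053-02-01.
`weekday 6` advances to the next Saturday; 2053-02-01 is already a Saturday, so it stays at 2053-02-01.
Advancing 21 more days within February lands on 2053-02-22.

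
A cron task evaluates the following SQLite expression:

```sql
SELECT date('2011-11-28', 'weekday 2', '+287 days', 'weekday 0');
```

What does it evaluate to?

`weekday 2` advances to the next Tuesday; 2011-11-28 is a Monday, so it moves forward to 2011-11-29.
Applying '+287 days' to 2011-11-29: counting 287 days forward gives 2012-09-11.
`weekday 0` advances to the next Sunday; 2012-09-11 is a Tuesday, so it moves forward to 2012-09-16.

2012-09-16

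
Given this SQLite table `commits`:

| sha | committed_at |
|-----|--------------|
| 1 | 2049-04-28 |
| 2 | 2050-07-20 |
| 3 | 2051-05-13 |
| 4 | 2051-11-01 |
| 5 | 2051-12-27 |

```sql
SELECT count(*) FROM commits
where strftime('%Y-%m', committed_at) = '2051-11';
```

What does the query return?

1

Rows with year-month 2051-11: 2051-11-01 → 1.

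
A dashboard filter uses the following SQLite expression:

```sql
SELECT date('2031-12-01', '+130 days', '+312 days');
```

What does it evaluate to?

2033-02-15

Applying '+130 days' to 2031-12-01: counting 130 days forward gives 2032-04-09.
Applying '+312 days' to 2032-04-09: counting 312 days forward gives 2033-02-15.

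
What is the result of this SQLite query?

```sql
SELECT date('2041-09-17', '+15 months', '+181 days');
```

Adding +15 months to 2041-09-17 gives 2042-12-17.
Applying '+181 days' to 2042-12-17: counting 181 days forward gives 2043-06-16.

2043-06-16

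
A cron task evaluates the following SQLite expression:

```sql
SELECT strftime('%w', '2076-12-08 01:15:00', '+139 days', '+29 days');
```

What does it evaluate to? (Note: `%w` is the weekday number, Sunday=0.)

2

First apply '+139 days', '+29 days': 2076-12-08 01:15:00 → 2077-05-25 01:15:00.
2077-05-25 is a Tuesday; with Sunday=0 that is 2.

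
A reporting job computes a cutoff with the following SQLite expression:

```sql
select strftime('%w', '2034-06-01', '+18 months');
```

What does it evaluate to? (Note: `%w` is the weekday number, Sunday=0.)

6

First apply '+18 months': 2034-06-01 → 2035-12-01.
2035-12-01 is a Saturday; with Sunday=0 that is 6.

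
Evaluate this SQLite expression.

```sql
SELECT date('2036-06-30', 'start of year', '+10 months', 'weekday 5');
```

2036-11-07

`start of year` rewinds 2036-06-30 to 2036-01-01.
Adding +10 months to 2036-01-01 gives 2036-11-01.
`weekday 5` advances to the next Friday; 2036-11-01 is a Saturday, so it moves forward to 2036-11-07.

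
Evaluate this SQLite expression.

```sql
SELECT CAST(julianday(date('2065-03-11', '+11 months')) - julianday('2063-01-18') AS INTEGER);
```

1120

Adding +11 months to 2065-03-11 gives 2066-02-11.
13 days remain in January 2063 after the 18th (31 − 18).
Full months from February 2063 through January 2066 contribute their day counts.
Then 11 days into February 2066.
Total: 13 + 28 + 31 + 30 + 31 + 30 + 31 + 31 + 30 + 31 + 30 + 31 + 31 + 29 + 31 + 30 + 31 + 30 + 31 + 31 + 30 + 31 + 30 + 31 + 31 + 28 + 31 + 30 + 31 + 30 + 31 + 31 + 30 + 31 + 30 + 31 + 31 + 11 = 1120.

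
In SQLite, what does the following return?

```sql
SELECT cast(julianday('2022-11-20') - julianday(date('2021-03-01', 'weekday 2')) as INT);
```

628

`weekday 2` advances to the next Tuesday; 2021-03-01 is a Monday, so it moves forward to 2021-03-02.
29 days remain in March 2021 after the 2nd (31 − 2).
Full months from April 2021 through October 2022 contribute their day counts.
Then 20 days into November 2022.
Total: 29 + 30 + 31 + 30 + 31 + 31 + 30 + 31 + 30 + 31 + 31 + 28 + 31 + 30 + 31 + 30 + 31 + 31 + 30 + 31 + 20 = 628.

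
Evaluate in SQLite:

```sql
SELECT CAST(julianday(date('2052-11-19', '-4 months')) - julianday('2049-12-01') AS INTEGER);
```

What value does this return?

Adding -4 months to 2052-11-19 gives 2052-07-19.
30 days remain in December 2049 after the 1st (31 − 1).
Full months from January 2050 through June 2052 contribute their day counts.
Then 19 days into July 2052.
Total: 30 + 31 + 28 + 31 + 30 + 31 + 30 + 31 + 31 + 30 + 31 + 30 + 31 + 31 + 28 + 31 + 30 + 31 + 30 + 31 + 31 + 30 + 31 + 30 + 31 + 31 + 29 + 31 + 30 + 31 + 30 + 19 = 961.

961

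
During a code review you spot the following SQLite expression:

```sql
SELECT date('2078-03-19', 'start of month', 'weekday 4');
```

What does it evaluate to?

`start of month` rewinds 2078-03-19 to 2078-03-01.
`weekday 4` advances to the next Thursday; 2078-03-01 is a Tuesday, so it moves forward to 2078-03-03.

2078-03-03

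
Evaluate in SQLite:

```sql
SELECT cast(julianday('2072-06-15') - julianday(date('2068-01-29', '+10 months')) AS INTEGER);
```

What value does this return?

1294

Adding +10 months to 2068-01-29 gives 2068-11-29.
1 day remains in November 2068 after the 29th (30 − 29).
Full months from December 2068 through May 2072 contribute their day counts.
Then 15 days into June 2072.
Total: 1 + 31 + 31 + 28 + 31 + 30 + 31 + 30 + 31 + 31 + 30 + 31 + 30 + 31 + 31 + 28 + 31 + 30 + 31 + 30 + 31 + 31 + 30 + 31 + 30 + 31 + 31 + 28 + 31 + 30 + 31 + 30 + 31 + 31 + 30 + 31 + 30 + 31 + 31 + 29 + 31 + 30 + 31 + 15 = 1294.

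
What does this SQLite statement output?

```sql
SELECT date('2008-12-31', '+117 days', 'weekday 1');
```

2009-04-27

Applying '+117 days' to 2008-12-31: counting 117 days forward gives 2009-04-27.
`weekday 1` advances to the next Monday; 2009-04-27 is already a Monday, so it stays at 2009-04-27.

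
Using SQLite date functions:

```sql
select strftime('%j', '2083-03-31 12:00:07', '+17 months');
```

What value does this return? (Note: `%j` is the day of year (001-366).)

First apply '+17 months': 2083-03-31 12:00:07 → 2084-08-31 12:00:07.
Day-of-year for 2084-08-31: days since 2084-01-01 inclusive = 244, zero-padded to 244.

244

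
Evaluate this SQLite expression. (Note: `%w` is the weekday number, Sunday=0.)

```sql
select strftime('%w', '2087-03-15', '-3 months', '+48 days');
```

6

First apply '-3 months', '+48 days': 2087-03-15 → 2087-02-01.
2087-02-01 is a Saturday; with Sunday=0 that is 6.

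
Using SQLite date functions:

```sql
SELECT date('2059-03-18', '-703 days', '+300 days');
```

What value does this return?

Applying '-703 days' to 2059-03-18: counting 703 days back gives 2057-04-14.
Applying '+300 days' to 2057-04-14: counting 300 days forward gives 2058-02-08.

2058-02-08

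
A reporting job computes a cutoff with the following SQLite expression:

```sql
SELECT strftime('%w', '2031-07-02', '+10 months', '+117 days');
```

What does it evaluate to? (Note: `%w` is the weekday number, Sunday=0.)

5

First apply '+10 months', '+117 days': 2031-07-02 → 2032-08-27.
2032-08-27 is a Friday; with Sunday=0 that is 5.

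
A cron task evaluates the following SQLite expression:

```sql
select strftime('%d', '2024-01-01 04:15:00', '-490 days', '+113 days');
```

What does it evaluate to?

20

First apply '-490 days', '+113 days': 2024-01-01 04:15:00 → 2022-12-20 04:15:00.
`%d` extracts the 2-digit day of month: 20.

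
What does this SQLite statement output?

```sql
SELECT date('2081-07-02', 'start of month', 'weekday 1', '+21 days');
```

2081-07-28

`start of month` rewinds 2081-07-02 to 2081-07-01.
`weekday 1` advances to the next Monday; 2081-07-01 is a Tuesday, so it moves forward to 2081-07-07.
Advancing 21 more days within July lands on 2081-07-28.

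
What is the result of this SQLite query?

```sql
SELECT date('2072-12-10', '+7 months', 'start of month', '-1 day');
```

Adding +7 months to 2072-12-10 gives 2073-07-10.
`start of month` rewinds 2073-07-10 to 2073-07-01.
Going back 1 day from 2073-07-01 reaches 2073-06-30 (last day of June, 30 days).

2073-06-30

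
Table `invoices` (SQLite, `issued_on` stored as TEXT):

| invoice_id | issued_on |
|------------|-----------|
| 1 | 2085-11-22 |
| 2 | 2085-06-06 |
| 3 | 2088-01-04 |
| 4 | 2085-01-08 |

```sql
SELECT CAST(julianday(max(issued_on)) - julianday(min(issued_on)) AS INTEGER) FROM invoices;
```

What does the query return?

1091

MIN = 2085-01-08, MAX = 2088-01-04.
23 days remain in January 2085 after the 8th (31 − 8).
Full months from February 2085 through December 2087 contribute their day counts.
Then 4 days into January 2088.
Total: 23 + 28 + 31 + 30 + 31 + 30 + 31 + 31 + 30 + 31 + 30 + 31 + 31 + 28 + 31 + 30 + 31 + 30 + 31 + 31 + 30 + 31 + 30 + 31 + 31 + 28 + 31 + 30 + 31 + 30 + 31 + 31 + 30 + 31 + 30 + 31 + 4 = 1091.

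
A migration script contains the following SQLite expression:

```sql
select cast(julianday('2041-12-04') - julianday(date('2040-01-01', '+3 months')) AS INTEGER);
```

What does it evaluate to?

Adding +3 months to 2040-01-01 gives 2040-04-01.
29 days remain in April 2040 after the 1st (30 − 1).
Full months from May 2040 through November 2041 contribute their day counts.
Then 4 days into December 2041.
Total: 29 + 31 + 30 + 31 + 31 + 30 + 31 + 30 + 31 + 31 + 28 + 31 + 30 + 31 + 30 + 31 + 31 + 30 + 31 + 30 + 4 = 612.

612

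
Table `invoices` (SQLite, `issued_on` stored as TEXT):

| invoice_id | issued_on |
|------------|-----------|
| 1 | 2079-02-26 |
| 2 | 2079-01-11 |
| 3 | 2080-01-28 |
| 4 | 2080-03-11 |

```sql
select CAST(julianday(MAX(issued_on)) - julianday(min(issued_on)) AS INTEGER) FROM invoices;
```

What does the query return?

MIN = 2079-01-11, MAX = 2080-03-11.
20 days remain in January 2079 after the 11th (31 − 11).
Full months from February 2079 through February 2080 contribute their day counts.
Then 11 days into March 2080.
Total: 20 + 28 + 31 + 30 + 31 + 30 + 31 + 31 + 30 + 31 + 30 + 31 + 31 + 29 + 11 = 425.

425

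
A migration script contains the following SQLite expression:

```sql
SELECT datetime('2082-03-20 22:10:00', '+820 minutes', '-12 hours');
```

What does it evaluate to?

820 minutes = 13h 40m; +820 minutes from 2082-03-20 22:10:00 is 2082-03-21 11:50:00 (crosses midnight).
-12 hours from 2082-03-21 11:50:00 is 2082-03-20 23:50:00 (crosses midnight).

2082-03-20 23:50:00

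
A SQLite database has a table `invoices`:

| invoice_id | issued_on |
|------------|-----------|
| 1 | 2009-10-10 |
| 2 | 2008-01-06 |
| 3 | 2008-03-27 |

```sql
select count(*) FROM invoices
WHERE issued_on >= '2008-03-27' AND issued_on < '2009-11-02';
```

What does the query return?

2

Rows in [2008-03-27, 2009-11-02): 2009-10-10, 2008-03-27 → 2 rows.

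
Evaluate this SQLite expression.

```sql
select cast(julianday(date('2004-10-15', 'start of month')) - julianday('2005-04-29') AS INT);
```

-210

`start of month` rewinds 2004-10-15 to 2004-10-01.
30 days remain in October 2004 after the 1st (31 − 1).
November 2004: 30 days.
December 2004: 31 days.
January 2005: 31 days.
February 2005: 28 days.
March 2005: 31 days.
Then 29 days into April 2005.
Total: 30 + 30 + 31 + 31 + 28 + 31 + 29 = 210.
The subtraction is earlier − later, so the result is −210 → -210.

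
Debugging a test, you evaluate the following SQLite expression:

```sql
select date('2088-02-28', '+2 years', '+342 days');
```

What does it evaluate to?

Adding +2 years to 2088-02-28 gives 2090-02-28.
Applying '+342 days' to 2090-02-28: counting 342 days forward gives 2091-02-05.

2091-02-05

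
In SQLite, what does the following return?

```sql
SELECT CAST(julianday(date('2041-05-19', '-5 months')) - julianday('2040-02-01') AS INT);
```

Adding -5 months to 2041-05-19 gives 2040-12-19.
28 days remain in February 2040 after the 1st (29 − 1).
Full months from March 2040 through November 2040 contribute their day counts.
Then 19 days into December 2040.
Total: 28 + 31 + 30 + 31 + 30 + 31 + 31 + 30 + 31 + 30 + 19 = 322.

322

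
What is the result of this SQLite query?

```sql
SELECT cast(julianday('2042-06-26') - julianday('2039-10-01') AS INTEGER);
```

30 days remain in October 2039 after the 1st (31 − 1).
Full months from November 2039 through May 2042 contribute their day counts.
Then 26 days into June 2042.
Total: 30 + 30 + 31 + 31 + 29 + 31 + 30 + 31 + 30 + 31 + 31 + 30 + 31 + 30 + 31 + 31 + 28 + 31 + 30 + 31 + 30 + 31 + 31 + 30 + 31 + 30 + 31 + 31 + 28 + 31 + 30 + 31 + 26 = 999.

999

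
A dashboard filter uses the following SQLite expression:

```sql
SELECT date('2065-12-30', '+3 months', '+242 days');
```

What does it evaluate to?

2066-11-27

Adding +3 months to 2065-12-30 gives 2066-03-30.
Applying '+242 days' to 2066-03-30: counting 242 days forward gives 2066-11-27.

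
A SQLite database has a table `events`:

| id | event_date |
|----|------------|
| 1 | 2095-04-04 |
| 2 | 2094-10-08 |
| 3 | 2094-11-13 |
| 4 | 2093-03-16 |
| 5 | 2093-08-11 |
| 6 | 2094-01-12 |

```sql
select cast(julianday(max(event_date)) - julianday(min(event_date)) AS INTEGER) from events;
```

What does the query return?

MIN = 2093-03-16, MAX = 2095-04-04.
15 days remain in March 2093 after the 16th (31 − 16).
Full months from April 2093 through March 2095 contribute their day counts.
Then 4 days into April 2095.
Total: 15 + 30 + 31 + 30 + 31 + 31 + 30 + 31 + 30 + 31 + 31 + 28 + 31 + 30 + 31 + 30 + 31 + 31 + 30 + 31 + 30 + 31 + 31 + 28 + 31 + 4 = 749.

749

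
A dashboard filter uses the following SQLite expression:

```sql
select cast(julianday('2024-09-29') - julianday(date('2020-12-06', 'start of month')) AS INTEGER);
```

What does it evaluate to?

1398

`start of month` rewinds 2020-12-06 to 2020-12-01.
30 days remain in December 2020 after the 1st (31 − 1).
Full months from January 2021 through August 2024 contribute their day counts.
Then 29 days into September 2024.
Total: 30 + 31 + 28 + 31 + 30 + 31 + 30 + 31 + 31 + 30 + 31 + 30 + 31 + 31 + 28 + 31 + 30 + 31 + 30 + 31 + 31 + 30 + 31 + 30 + 31 + 31 + 28 + 31 + 30 + 31 + 30 + 31 + 31 + 30 + 31 + 30 + 31 + 31 + 29 + 31 + 30 + 31 + 30 + 31 + 31 + 29 = 1398.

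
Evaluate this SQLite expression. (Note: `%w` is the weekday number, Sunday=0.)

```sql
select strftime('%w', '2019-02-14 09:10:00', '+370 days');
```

3

First apply '+370 days': 2019-02-14 09:10:00 → 2020-02-19 09:10:00.
2020-02-19 is a Wednesday; with Sunday=0 that is 3.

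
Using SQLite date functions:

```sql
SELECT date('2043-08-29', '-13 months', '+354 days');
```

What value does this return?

2043-07-18

Adding -13 months to 2043-08-29 gives 2042-07-29.
Applying '+354 days' to 2042-07-29: counting 354 days forward gives 2043-07-18.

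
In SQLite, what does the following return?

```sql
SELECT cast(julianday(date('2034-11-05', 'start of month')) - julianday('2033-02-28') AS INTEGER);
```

611

`start of month` rewinds 2034-11-05 to 2034-11-01.
0 days remain in February 2033 after the 28th (28 − 28).
Full months from March 2033 through October 2034 contribute their day counts.
Then 1 day into November 2034.
Total: 0 + 31 + 30 + 31 + 30 + 31 + 31 + 30 + 31 + 30 + 31 + 31 + 28 + 31 + 30 + 31 + 30 + 31 + 31 + 30 + 31 + 1 = 611.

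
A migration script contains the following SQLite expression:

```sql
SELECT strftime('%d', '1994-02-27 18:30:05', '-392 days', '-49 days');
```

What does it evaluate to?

First apply '-392 days', '-49 days': 1994-02-27 18:30:05 → 1992-12-13 18:30:05.
`%d` extracts the 2-digit day of month: 13.

13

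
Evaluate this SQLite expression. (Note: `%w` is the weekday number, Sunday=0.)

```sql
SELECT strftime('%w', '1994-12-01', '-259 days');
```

First apply '-259 days': 1994-12-01 → 1994-03-17.
1994-03-17 is a Thursday; with Sunday=0 that is 4.

4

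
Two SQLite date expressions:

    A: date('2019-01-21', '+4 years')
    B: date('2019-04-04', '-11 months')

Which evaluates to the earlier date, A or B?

A = 2023-01-21.
B = 2018-05-04.
B is earlier.

B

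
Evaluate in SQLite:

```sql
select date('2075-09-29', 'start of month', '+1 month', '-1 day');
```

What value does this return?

2075-09-30

`start of month` rewinds 2075-09-29 to 2075-09-01.
Adding +1 month to 2075-09-01 gives 2075-10-01.
Going back 1 day from 2075-10-01 reaches 2075-09-30 (last day of September, 30 days).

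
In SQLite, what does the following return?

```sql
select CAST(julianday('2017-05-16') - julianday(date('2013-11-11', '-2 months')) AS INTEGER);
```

Adding -2 months to 2013-11-11 gives 2013-09-11.
19 days remain in September 2013 after the 11th (30 − 11).
Full months from October 2013 through April 2017 contribute their day counts.
Then 16 days into May 2017.
Total: 19 + 31 + 30 + 31 + 31 + 28 + 31 + 30 + 31 + 30 + 31 + 31 + 30 + 31 + 30 + 31 + 31 + 28 + 31 + 30 + 31 + 30 + 31 + 31 + 30 + 31 + 30 + 31 + 31 + 29 + 31 + 30 + 31 + 30 + 31 + 31 + 30 + 31 + 30 + 31 + 31 + 28 + 31 + 30 + 16 = 1343.

1343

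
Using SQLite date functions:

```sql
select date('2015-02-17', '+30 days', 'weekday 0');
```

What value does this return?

2015-03-22

February 2015 has 28 days; 11 remain after the 17th, so 12 days reach 2015-03-01.
Advancing 18 more days within March lands on 2015-03-19.
`weekday 0` advances to the next Sunday; 2015-03-19 is a Thursday, so it moves forward to 2015-03-22.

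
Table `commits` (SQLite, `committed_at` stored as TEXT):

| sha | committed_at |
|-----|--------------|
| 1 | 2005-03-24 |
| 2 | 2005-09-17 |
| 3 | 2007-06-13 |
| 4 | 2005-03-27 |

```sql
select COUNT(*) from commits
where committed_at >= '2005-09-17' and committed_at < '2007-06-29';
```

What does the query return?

2

Rows in [2005-09-17, 2007-06-29): 2005-09-17, 2007-06-13 → 2 rows.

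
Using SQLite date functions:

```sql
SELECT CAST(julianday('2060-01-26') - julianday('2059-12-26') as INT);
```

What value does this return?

5 days remain in December 2059 after the 26th (31 − 26).
Then 26 days into January 2060.
Total: 5 + 26 = 31.

31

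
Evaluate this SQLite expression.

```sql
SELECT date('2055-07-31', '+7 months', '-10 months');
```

Adding +7 months to 2055-07-31 targets 2056-02-31. February 2056 has only 29 days, so SQLite normalizes the 2-day overflow forward to 2056-03-02.
Adding -10 months to 2056-03-02 gives 2055-05-02.

2055-05-02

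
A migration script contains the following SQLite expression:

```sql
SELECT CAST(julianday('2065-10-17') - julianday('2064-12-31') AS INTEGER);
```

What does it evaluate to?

0 days remain in December 2064 after the 31st (31 − 31).
Full months from January 2065 through September 2065 contribute their day counts.
Then 17 days into October 2065.
Total: 0 + 31 + 28 + 31 + 30 + 31 + 30 + 31 + 31 + 30 + 17 = 290.

290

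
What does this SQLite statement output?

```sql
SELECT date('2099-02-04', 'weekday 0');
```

2099-02-08

`weekday 0` advances to the next Sunday; 2099-02-04 is a Wednesday, so it moves forward to 2099-02-08.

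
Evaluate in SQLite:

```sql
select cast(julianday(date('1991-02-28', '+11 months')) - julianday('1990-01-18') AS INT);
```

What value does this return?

Adding +11 months to 1991-02-28 gives 1992-01-28.
13 days remain in January 1990 after the 18th (31 − 18).
Full months from February 1990 through December 1991 contribute their day counts.
Then 28 days into January 1992.
Total: 13 + 28 + 31 + 30 + 31 + 30 + 31 + 31 + 30 + 31 + 30 + 31 + 31 + 28 + 31 + 30 + 31 + 30 + 31 + 31 + 30 + 31 + 30 + 31 + 28 = 740.

740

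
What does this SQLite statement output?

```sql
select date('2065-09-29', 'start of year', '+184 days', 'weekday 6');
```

`start of year` rewinds 2065-09-29 to 2065-01-01.
Applying '+184 days' to 2065-01-01: counting 184 days forward gives 2065-07-04.
`weekday 6` advances to the next Saturday; 2065-07-04 is already a Saturday, so it stays at 2065-07-04.

2065-07-04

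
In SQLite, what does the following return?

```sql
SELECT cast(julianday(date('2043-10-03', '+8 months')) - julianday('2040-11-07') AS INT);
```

Adding +8 months to 2043-10-03 gives 2044-06-03.
23 days remain in November 2040 after the 7th (30 − 7).
Full months from December 2040 through May 2044 contribute their day counts.
Then 3 days into June 2044.
Total: 23 + 31 + 31 + 28 + 31 + 30 + 31 + 30 + 31 + 31 + 30 + 31 + 30 + 31 + 31 + 28 + 31 + 30 + 31 + 30 + 31 + 31 + 30 + 31 + 30 + 31 + 31 + 28 + 31 + 30 + 31 + 30 + 31 + 31 + 30 + 31 + 30 + 31 + 31 + 29 + 31 + 30 + 31 + 3 = 1304.

1304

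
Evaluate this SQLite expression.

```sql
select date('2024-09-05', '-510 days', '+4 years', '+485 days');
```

2028-08-11

Applying '-510 days' to 2024-09-05: counting 510 days back gives 2023-04-14.
Adding +4 years to 2023-04-14 gives 2027-04-14.
Applying '+485 days' to 2027-04-14: counting 485 days forward gives 2028-08-11.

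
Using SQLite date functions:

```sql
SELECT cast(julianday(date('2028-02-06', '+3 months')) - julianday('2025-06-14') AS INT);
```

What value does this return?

1057

Adding +3 months to 2028-02-06 gives 2028-05-06.
16 days remain in June 2025 after the 14th (30 − 14).
Full months from July 2025 through April 2028 contribute their day counts.
Then 6 days into May 2028.
Total: 16 + 31 + 31 + 30 + 31 + 30 + 31 + 31 + 28 + 31 + 30 + 31 + 30 + 31 + 31 + 30 + 31 + 30 + 31 + 31 + 28 + 31 + 30 + 31 + 30 + 31 + 31 + 30 + 31 + 30 + 31 + 31 + 29 + 31 + 30 + 6 = 1057.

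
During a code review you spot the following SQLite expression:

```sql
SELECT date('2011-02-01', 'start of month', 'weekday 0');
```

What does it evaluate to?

`start of month` rewinds 2011-02-01 to 2011-02-01.
`weekday 0` advances to the next Sunday; 2011-02-01 is a Tuesday, so it moves forward to 2011-02-06.

2011-02-06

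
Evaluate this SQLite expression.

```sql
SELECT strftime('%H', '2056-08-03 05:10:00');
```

`%H` extracts the 2-digit hour (00-23): 05.

05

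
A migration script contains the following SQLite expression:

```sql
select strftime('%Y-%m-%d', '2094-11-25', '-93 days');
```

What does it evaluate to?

First apply '-93 days': 2094-11-25 → 2094-08-24.
`%Y-%m-%d` extracts the ISO date: 2094-08-24.

2094-08-24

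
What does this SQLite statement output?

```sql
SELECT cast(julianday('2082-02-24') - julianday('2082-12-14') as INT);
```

4 days remain in February 2082 after the 24th (28 − 24).
Full months from March 2082 through November 2082 contribute their day counts.
Then 14 days into December 2082.
Total: 4 + 31 + 30 + 31 + 30 + 31 + 31 + 30 + 31 + 30 + 14 = 293.
The subtraction is earlier − later, so the result is −293 → -293.

-293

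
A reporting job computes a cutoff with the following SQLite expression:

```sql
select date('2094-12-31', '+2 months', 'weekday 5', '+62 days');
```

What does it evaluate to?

Adding +2 months to 2094-12-31 targets 2095-02-31. February 2095 has only 28 days, so SQLite normalizes the 3-day overflow forward to 2095-03-03.
`weekday 5` advances to the next Friday; 2095-03-03 is a Thursday, so it moves forward to 2095-03-04.
Applying '+62 days' to 2095-03-04: counting 62 days forward gives 2095-05-05.

2095-05-05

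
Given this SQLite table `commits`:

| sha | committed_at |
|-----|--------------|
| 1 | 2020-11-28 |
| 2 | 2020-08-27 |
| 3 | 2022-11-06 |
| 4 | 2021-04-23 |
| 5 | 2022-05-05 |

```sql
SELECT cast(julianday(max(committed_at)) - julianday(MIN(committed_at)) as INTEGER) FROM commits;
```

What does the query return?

MIN = 2020-08-27, MAX = 2022-11-06.
4 days remain in August 2020 after the 27th (31 − 27).
Full months from September 2020 through October 2022 contribute their day counts.
Then 6 days into November 2022.
Total: 4 + 30 + 31 + 30 + 31 + 31 + 28 + 31 + 30 + 31 + 30 + 31 + 31 + 30 + 31 + 30 + 31 + 31 + 28 + 31 + 30 + 31 + 30 + 31 + 31 + 30 + 31 + 6 = 801.

801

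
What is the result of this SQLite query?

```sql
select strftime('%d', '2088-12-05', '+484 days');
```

First apply '+484 days': 2088-12-05 → 2090-04-03.
`%d` extracts the 2-digit day of month: 03.

03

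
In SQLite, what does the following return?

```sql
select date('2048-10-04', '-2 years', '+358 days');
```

Adding -2 years to 2048-10-04 gives 2046-10-04.
Applying '+358 days' to 2046-10-04: counting 358 days forward gives 2047-09-27.

2047-09-27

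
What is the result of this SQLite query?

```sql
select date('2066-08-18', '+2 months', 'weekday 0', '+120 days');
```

2067-02-21

Adding +2 months to 2066-08-18 gives 2066-10-18.
`weekday 0` advances to the next Sunday; 2066-10-18 is a Monday, so it moves forward to 2066-10-24.
Applying '+120 days' to 2066-10-24: counting 120 days forward gives 2067-02-21.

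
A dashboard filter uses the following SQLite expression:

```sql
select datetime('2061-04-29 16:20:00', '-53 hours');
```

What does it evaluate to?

-53 hours from 2061-04-29 16:20:00 is 2061-04-27 11:20:00 (crosses midnight).

2061-04-27 11:20:00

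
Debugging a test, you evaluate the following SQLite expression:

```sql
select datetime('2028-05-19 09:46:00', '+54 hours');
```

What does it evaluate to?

+54 hours from 2028-05-19 09:46:00 is 2028-05-21 15:46:00 (crosses midnight).

2028-05-21 15:46:00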